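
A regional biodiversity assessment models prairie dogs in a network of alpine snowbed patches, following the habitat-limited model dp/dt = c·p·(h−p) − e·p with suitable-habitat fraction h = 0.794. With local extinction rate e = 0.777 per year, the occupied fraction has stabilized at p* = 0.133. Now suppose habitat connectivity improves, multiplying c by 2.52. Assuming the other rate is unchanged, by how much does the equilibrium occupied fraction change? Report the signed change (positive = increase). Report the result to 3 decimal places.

Balance c(h−p*) = e gives c = e/(0.794 − 0.13300) = 0.777/0.66100 = 1.17549.
New p* = 0.794 − e/c = 0.794 − 0.77700/2.96223 = 0.53170.
Δp* = 0.53170 − 0.13300 = +0.39870.

0.399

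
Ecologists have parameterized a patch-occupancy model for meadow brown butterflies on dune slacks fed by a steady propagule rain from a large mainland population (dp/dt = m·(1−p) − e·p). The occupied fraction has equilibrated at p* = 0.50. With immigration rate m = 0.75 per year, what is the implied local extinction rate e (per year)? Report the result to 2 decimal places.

0.75

At equilibrium m(1−p*) = e·p*, so e = m(1−p*)/p*.
e = 0.75 × 0.5000 / 0.50 = 0.7500.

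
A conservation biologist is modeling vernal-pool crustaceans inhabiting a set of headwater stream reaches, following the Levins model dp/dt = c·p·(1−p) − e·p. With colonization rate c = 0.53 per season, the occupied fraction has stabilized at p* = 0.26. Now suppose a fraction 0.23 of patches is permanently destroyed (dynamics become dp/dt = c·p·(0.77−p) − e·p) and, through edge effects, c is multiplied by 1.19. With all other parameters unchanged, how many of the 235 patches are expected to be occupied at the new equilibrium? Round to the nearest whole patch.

35

Balance c(1−p*) = e gives e = 0.53×(1 − 0.26000) = 0.39220.
New p* = 0.77 − e/c = 0.77 − 0.39220/0.63070 = 0.14815.
Expected occupied = 235 × 0.14815 = 34.82 ≈ 35.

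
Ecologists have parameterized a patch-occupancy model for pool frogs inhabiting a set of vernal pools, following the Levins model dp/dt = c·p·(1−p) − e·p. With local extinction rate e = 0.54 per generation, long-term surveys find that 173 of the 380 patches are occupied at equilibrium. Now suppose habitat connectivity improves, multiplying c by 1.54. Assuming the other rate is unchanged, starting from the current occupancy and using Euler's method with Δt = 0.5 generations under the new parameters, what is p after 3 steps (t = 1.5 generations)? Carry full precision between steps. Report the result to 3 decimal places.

0.604

Observed p* = 173/380 = 0.45526.
Balance c(1−p*) = e gives c = e/(1 − 0.45526) = 0.54/0.54474 = 0.99130.
Starting from p₀ = 0.45526; update p ← p + (dp/dt)·Δt with the new parameters.
step 1: Δp = +0.06638, p = 0.52164
step 2: Δp = +0.04963, p = 0.57127
step 3: Δp = +0.03271, p = 0.60397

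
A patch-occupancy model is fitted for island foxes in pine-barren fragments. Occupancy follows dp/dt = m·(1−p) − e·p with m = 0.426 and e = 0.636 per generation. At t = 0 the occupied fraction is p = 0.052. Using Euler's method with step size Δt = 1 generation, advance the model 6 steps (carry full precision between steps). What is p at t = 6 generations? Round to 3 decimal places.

Update rule: p ← p + [m·(1−p) − e·p]·Δt with Δt = 1.
step 1: Δp = +0.37078, p = 0.42278
step 2: Δp = -0.02299, p = 0.39979
step 3: Δp = +0.00143, p = 0.40121
step 4: Δp = -0.00009, p = 0.40112
step 5: Δp = +0.00001, p = 0.40113
step 6: Δp = -0.00000, p = 0.40113

0.401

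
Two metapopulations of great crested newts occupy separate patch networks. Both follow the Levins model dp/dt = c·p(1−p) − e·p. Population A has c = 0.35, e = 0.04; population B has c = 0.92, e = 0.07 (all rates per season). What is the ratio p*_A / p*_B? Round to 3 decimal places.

0.959

A: p*_A = 1 − 0.04/0.35 = 0.8857.
B: p*_B = 1 − 0.07/0.92 = 0.9239.
p*_A / p*_B = 0.8857/0.9239 = 0.9587.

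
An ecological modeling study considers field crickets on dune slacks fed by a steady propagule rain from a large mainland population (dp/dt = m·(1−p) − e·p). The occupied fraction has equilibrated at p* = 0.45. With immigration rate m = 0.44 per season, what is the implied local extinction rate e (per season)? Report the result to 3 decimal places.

At equilibrium m(1−p*) = e·p*, so e = m(1−p*)/p*.
e = 0.44 × 0.5500 / 0.45 = 0.5378.

0.538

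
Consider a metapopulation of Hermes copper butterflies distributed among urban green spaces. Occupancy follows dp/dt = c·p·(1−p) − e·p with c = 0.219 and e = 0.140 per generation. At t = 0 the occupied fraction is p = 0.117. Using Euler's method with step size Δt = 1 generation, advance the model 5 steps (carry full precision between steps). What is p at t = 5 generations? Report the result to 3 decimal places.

0.150

Update rule: p ← p + [c·p·(1−p) − e·p]·Δt with Δt = 1.
step 1: Δp = +0.00625, p = 0.12325
step 2: Δp = +0.00641, p = 0.12966
step 3: Δp = +0.00656, p = 0.13622
step 4: Δp = +0.00670, p = 0.14291
step 5: Δp = +0.00682, p = 0.14973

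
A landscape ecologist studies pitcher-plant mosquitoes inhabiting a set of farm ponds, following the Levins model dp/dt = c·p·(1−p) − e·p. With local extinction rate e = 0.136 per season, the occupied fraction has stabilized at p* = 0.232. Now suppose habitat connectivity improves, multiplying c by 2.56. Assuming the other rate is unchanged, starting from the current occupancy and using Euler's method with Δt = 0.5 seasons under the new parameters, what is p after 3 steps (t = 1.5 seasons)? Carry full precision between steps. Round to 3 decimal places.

0.309

Balance c(1−p*) = e gives c = e/(1 − 0.23200) = 0.136/0.76800 = 0.17708.
Starting from p₀ = 0.23200; update p ← p + (dp/dt)·Δt with the new parameters.
  1  |  dp/dt·Δt = +0.024611  |  p_1 = 0.256611
  2  |  dp/dt·Δt = +0.025790  |  p_2 = 0.282400
  3  |  dp/dt·Δt = +0.026731  |  p_3 = 0.309131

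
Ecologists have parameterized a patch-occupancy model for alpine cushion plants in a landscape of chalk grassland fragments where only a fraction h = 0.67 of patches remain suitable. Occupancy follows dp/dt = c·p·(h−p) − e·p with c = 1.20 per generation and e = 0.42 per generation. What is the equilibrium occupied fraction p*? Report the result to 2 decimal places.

0.32

Setting dp/dt = 0 and dividing by p* gives c·(h−p*) = e.
So p* = h − e/c = 0.67 − 0.42/1.20 = 0.67 − 0.3500 = 0.3200.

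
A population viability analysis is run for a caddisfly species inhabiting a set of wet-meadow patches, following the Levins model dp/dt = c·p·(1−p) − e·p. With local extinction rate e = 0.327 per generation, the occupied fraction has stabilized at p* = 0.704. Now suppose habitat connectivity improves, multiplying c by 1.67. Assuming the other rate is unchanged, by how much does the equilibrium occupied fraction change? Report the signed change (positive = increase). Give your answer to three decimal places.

Balance c(1−p*) = e gives c = e/(1 − 0.70400) = 0.327/0.29600 = 1.10473.
New p* = 1 − e/c = 1 − 0.32700/1.84490 = 0.82275.
Δp* = 0.82275 − 0.70400 = +0.11875.

0.119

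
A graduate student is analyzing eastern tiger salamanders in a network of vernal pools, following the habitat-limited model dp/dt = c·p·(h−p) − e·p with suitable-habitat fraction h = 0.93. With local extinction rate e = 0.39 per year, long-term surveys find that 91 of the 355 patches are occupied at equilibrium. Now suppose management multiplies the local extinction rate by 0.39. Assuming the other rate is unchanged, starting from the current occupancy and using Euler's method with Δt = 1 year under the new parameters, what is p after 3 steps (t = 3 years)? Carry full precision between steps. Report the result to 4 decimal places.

0.4447

Observed p* = 91/355 = 0.25634.
Balance c(h−p*) = e gives c = e/(0.93 − 0.25634) = 0.39/0.67366 = 0.57893.
Starting from p₀ = 0.25634; update p ← p + (dp/dt)·Δt with the new parameters.
p: 0.25634 → 0.31732  (Δp = +0.06098)
p: 0.31732 → 0.38161  (Δp = +0.06429)
p: 0.38161 → 0.44472  (Δp = +0.06311)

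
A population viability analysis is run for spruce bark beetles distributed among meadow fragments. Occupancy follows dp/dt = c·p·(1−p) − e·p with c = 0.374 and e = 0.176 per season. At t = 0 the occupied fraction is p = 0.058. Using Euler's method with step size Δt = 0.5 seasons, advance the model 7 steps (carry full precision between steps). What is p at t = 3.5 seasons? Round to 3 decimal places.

Update rule: p ← p + [c·p·(1−p) − e·p]·Δt with Δt = 0.5.
step 1: Δp = +0.00511, p = 0.06311
step 2: Δp = +0.00550, p = 0.06862
step 3: Δp = +0.00591, p = 0.07453
step 4: Δp = +0.00634, p = 0.08087
step 5: Δp = +0.00678, p = 0.08765
step 6: Δp = +0.00724, p = 0.09489
step 7: Δp = +0.00771, p = 0.10260

0.103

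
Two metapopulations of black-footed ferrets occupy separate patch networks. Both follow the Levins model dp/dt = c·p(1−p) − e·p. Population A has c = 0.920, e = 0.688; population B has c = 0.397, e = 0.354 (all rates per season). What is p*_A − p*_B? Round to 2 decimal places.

A: p*_A = 1 − 0.688/0.920 = 0.2522.
B: p*_B = 1 − 0.354/0.397 = 0.1083.
p*_A − p*_B = 0.2522 − 0.1083 = 0.1439.

0.14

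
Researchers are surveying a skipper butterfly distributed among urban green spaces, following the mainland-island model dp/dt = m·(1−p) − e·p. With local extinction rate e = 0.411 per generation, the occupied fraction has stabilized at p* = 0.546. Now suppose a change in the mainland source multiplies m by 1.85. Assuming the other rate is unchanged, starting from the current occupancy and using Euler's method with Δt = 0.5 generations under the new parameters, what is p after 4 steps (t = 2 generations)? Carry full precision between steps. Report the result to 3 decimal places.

Balance m(1−p*) = e·p* gives m = e·p*/(1−p*) = 0.411×0.54600/0.45400 = 0.49429.
Starting from p₀ = 0.54600; update p ← p + (dp/dt)·Δt with the new parameters.
step 1: Δp = +0.09537, p = 0.64137
step 2: Δp = +0.03217, p = 0.67354
step 3: Δp = +0.01085, p = 0.68439
step 4: Δp = +0.00366, p = 0.68805

0.688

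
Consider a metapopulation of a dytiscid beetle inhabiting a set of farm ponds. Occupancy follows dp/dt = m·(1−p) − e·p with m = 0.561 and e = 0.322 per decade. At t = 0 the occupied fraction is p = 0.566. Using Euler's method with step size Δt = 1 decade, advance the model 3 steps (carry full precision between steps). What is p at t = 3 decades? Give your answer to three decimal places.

0.635

Update rule: p ← p + [m·(1−p) − e·p]·Δt with Δt = 1.
step 1: Δp = +0.06122, p = 0.62722
step 2: Δp = +0.00716, p = 0.63438
step 3: Δp = +0.00084, p = 0.63522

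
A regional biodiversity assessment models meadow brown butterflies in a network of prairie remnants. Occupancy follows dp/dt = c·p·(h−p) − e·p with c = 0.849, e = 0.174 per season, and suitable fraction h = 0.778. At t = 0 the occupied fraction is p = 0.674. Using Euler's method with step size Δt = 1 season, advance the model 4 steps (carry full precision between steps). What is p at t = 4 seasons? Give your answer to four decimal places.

0.5782

Update rule: p ← p + [c·p·(h−p) − e·p]·Δt with Δt = 1.
  1  |  dp/dt·Δt = -0.057764  |  p_1 = 0.616236
  2  |  dp/dt·Δt = -0.022592  |  p_2 = 0.593643
  3  |  dp/dt·Δt = -0.010377  |  p_3 = 0.583266
  4  |  dp/dt·Δt = -0.005057  |  p_4 = 0.578208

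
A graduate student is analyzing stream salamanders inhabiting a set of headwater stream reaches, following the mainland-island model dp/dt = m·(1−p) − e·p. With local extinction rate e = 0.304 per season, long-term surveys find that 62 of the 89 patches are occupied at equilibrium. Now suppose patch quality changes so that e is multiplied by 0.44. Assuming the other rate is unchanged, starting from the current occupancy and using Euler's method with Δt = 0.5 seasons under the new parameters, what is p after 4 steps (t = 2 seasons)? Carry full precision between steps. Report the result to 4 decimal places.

0.8226

Observed p* = 62/89 = 0.69663.
Balance m(1−p*) = e·p* gives m = e·p*/(1−p*) = 0.304×0.69663/0.30337 = 0.69807.
Starting from p₀ = 0.69663; update p ← p + (dp/dt)·Δt with the new parameters.
t = 0.5: p = 0.69663 + (+0.05930) = 0.75593
t = 1: p = 0.75593 + (+0.03463) = 0.79056
t = 1.5: p = 0.79056 + (+0.02023) = 0.81079
t = 2: p = 0.81079 + (+0.01182) = 0.82261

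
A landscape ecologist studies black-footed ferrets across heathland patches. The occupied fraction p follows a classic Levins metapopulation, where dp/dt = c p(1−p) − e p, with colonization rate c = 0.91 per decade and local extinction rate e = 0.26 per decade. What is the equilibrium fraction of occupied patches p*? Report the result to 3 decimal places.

0.714

Setting dp/dt = 0 and dividing through by p* gives c·(1−p*) = e.
So p* = 1 − e/c = 1 − 0.26/0.91 = 1 − 0.2857 = 0.7143.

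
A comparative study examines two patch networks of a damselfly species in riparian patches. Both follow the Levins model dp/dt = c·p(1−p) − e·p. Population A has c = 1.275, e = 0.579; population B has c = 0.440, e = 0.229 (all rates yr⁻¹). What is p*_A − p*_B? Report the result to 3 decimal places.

A: p*_A = 1 − 0.579/1.275 = 0.5459.
B: p*_B = 1 − 0.229/0.440 = 0.4795.
p*_A − p*_B = 0.5459 − 0.4795 = 0.0663.

0.066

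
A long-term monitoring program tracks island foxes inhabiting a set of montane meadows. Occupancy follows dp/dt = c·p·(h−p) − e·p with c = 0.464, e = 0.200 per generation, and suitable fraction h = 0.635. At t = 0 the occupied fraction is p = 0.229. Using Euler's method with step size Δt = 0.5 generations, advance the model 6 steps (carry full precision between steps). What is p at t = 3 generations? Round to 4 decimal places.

Update rule: p ← p + [c·p·(h−p) − e·p]·Δt with Δt = 0.5.
t = 0.5: p = 0.22900 + (-0.00133) = 0.22767
t = 1: p = 0.22767 + (-0.00125) = 0.22642
t = 1.5: p = 0.22642 + (-0.00118) = 0.22524
t = 2: p = 0.22524 + (-0.00111) = 0.22413
t = 2.5: p = 0.22413 + (-0.00105) = 0.22308
t = 3: p = 0.22308 + (-0.00099) = 0.22209

0.2221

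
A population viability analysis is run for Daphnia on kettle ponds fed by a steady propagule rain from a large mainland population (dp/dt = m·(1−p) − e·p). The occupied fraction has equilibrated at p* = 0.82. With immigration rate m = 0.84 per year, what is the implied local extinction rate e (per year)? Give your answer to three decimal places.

At equilibrium m(1−p*) = e·p*, so e = m(1−p*)/p*.
e = 0.84 × 0.1800 / 0.82 = 0.1844.

0.184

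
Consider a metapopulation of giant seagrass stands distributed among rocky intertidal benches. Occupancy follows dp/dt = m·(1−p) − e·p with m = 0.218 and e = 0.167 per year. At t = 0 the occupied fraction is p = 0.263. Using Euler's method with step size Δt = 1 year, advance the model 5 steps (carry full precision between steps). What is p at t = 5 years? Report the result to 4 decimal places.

Update rule: p ← p + [m·(1−p) − e·p]·Δt with Δt = 1.
t = 1: p = 0.26300 + (+0.11675) = 0.37974
t = 2: p = 0.37974 + (+0.07180) = 0.45154
t = 3: p = 0.45154 + (+0.04416) = 0.49570
t = 4: p = 0.49570 + (+0.02716) = 0.52285
t = 5: p = 0.52285 + (+0.01670) = 0.53956

0.5396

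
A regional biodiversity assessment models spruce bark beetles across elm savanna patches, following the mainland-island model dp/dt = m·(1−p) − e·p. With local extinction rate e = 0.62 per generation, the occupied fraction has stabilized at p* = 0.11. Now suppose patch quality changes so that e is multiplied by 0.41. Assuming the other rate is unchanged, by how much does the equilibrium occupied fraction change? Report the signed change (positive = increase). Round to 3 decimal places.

Balance m(1−p*) = e·p* gives m = e·p*/(1−p*) = 0.62×0.11000/0.89000 = 0.07663.
New p* = m/(m+e) = 0.07663/(0.07663+0.25420) = 0.23163.
Δp* = 0.23163 − 0.11000 = +0.12163.

0.122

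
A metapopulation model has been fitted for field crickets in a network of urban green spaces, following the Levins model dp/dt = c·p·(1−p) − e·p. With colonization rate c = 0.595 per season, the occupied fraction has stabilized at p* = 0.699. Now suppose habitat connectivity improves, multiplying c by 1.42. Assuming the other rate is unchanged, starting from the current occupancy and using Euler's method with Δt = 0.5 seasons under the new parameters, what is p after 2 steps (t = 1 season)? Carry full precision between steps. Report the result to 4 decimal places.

Balance c(1−p*) = e gives e = 0.595×(1 − 0.69900) = 0.17910.
Starting from p₀ = 0.69900; update p ← p + (dp/dt)·Δt with the new parameters.
step 1: Δp = +0.02629, p = 0.72529
step 2: Δp = +0.01922, p = 0.74451

0.7445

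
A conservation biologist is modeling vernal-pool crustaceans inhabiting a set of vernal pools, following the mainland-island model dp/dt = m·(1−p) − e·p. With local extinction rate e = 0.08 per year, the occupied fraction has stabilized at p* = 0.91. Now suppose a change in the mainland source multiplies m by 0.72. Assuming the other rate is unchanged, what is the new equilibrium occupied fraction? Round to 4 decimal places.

Balance m(1−p*) = e·p* gives m = e·p*/(1−p*) = 0.08×0.91000/0.09000 = 0.80889.
New p* = m/(m+e) = 0.58240/(0.58240+0.08000) = 0.87923.

0.8792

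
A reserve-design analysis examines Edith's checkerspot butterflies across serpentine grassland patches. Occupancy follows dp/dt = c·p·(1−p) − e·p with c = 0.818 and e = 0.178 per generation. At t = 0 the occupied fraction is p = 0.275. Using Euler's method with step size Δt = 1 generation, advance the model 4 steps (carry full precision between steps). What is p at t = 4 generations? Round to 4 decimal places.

Update rule: p ← p + [c·p·(1−p) − e·p]·Δt with Δt = 1.
step 1: Δp = +0.11414, p = 0.38914
step 2: Δp = +0.12518, p = 0.51432
step 3: Δp = +0.11278, p = 0.62710
step 4: Δp = +0.07966, p = 0.70676

0.7068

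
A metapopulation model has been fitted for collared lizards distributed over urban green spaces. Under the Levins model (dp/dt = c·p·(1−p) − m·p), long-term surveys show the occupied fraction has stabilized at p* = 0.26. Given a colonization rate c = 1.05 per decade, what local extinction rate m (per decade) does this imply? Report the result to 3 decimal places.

0.777

At equilibrium c(1−p*) = m.
m = 1.05 × (1 − 0.26) = 1.05 × 0.7400 = 0.7770.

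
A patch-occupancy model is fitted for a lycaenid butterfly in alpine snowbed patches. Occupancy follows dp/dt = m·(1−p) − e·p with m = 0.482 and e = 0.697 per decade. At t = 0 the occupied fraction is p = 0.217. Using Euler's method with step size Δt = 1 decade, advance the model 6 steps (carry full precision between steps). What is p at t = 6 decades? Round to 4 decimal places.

0.4088

Update rule: p ← p + [m·(1−p) − e·p]·Δt with Δt = 1.
p: 0.21700 → 0.44316  (Δp = +0.22616)
p: 0.44316 → 0.40267  (Δp = -0.04048)
p: 0.40267 → 0.40992  (Δp = +0.00725)
p: 0.40992 → 0.40862  (Δp = -0.00130)
p: 0.40862 → 0.40886  (Δp = +0.00023)
p: 0.40886 → 0.40881  (Δp = -0.00004)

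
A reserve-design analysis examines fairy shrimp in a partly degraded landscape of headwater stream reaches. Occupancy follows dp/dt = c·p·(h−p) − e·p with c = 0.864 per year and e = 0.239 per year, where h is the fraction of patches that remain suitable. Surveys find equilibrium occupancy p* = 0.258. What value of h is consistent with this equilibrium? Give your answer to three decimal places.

0.535

At equilibrium c(h−p*) = e, so h = p* + e/c.
h = 0.258 + 0.239/0.864 = 0.258 + 0.2766 = 0.5346.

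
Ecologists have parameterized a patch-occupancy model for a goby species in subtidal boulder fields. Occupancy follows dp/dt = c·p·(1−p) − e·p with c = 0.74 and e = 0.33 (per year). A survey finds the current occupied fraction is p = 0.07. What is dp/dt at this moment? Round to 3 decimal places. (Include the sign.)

Colonization term: c·p·(1−p) = 0.74×0.07×0.9300 = 0.04817.
Extinction term: e·p = 0.02310.
dp/dt = 0.04817 − 0.02310 = 0.02507.

0.025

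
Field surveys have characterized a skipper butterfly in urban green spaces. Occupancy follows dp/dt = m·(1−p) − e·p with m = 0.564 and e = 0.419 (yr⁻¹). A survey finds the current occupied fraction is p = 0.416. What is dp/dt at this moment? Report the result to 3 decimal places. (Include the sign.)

0.155

Colonization term: m·(1−p) = 0.564×0.5840 = 0.32938.
Extinction term: e·p = 0.17430.
dp/dt = 0.32938 − 0.17430 = 0.15507.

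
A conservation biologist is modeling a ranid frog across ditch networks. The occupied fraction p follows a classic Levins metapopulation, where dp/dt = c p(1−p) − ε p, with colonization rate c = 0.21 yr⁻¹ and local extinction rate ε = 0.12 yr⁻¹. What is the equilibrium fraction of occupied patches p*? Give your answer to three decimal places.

At equilibrium, colonization balances extinction: c·p*·(1−p*) = ε·p*.
So p* = 1 − ε/c = 1 − 0.12/0.21 = 1 − 0.5714 = 0.4286.

0.429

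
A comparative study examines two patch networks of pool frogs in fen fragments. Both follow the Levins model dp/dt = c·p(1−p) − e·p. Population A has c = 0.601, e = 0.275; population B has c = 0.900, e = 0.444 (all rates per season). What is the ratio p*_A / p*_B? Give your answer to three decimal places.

A: p*_A = 1 − 0.275/0.601 = 0.5424.
B: p*_B = 1 − 0.444/0.900 = 0.5067.
p*_A / p*_B = 0.5424/0.5067 = 1.0706.

1.071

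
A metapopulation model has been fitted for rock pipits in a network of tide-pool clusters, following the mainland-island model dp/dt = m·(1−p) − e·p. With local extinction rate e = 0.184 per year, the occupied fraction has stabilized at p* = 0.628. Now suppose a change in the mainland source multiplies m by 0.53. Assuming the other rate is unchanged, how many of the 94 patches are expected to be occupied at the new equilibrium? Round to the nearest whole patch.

Balance m(1−p*) = e·p* gives m = e·p*/(1−p*) = 0.184×0.62800/0.37200 = 0.31062.
New p* = m/(m+e) = 0.16463/(0.16463+0.18400) = 0.47222.
Expected occupied = 94 × 0.47222 = 44.39 ≈ 44.

44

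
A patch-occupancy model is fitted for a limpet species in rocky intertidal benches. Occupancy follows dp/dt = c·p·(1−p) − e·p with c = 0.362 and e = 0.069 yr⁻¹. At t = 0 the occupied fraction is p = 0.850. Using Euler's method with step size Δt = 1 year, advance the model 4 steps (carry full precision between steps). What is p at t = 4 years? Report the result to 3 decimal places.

0.819

Update rule: p ← p + [c·p·(1−p) − e·p]·Δt with Δt = 1.
t = 1: p = 0.85000 + (-0.01249) = 0.83750
t = 2: p = 0.83750 + (-0.00852) = 0.82898
t = 3: p = 0.82898 + (-0.00588) = 0.82310
t = 4: p = 0.82310 + (-0.00409) = 0.81902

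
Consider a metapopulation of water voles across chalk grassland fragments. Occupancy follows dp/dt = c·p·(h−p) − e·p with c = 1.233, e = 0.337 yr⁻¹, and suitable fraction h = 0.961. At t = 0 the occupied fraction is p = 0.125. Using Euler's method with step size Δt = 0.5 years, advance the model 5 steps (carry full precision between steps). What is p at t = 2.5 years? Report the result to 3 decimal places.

Update rule: p ← p + [c·p·(h−p) − e·p]·Δt with Δt = 0.5.
t = 0.5: p = 0.12500 + (+0.04336) = 0.16836
t = 1: p = 0.16836 + (+0.05390) = 0.22226
t = 1.5: p = 0.22226 + (+0.06377) = 0.28604
t = 2: p = 0.28604 + (+0.07083) = 0.35687
t = 2.5: p = 0.35687 + (+0.07278) = 0.42965

0.430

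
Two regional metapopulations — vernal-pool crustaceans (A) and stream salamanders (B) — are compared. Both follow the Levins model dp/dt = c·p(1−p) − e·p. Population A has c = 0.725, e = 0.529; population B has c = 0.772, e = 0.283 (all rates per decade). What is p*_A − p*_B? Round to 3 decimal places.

A: p*_A = 1 − 0.529/0.725 = 0.2703.
B: p*_B = 1 − 0.283/0.772 = 0.6334.
p*_A − p*_B = 0.2703 − 0.6334 = -0.3631.

-0.363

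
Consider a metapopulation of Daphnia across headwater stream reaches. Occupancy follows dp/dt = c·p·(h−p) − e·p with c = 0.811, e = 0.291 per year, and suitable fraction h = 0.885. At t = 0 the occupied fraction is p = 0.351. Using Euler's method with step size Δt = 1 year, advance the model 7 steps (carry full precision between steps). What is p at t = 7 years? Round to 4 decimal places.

0.5193

Update rule: p ← p + [c·p·(h−p) − e·p]·Δt with Δt = 1.
step 1: Δp = +0.04987, p = 0.40087
step 2: Δp = +0.04074, p = 0.44161
step 3: Δp = +0.03029, p = 0.47190
step 4: Δp = +0.02078, p = 0.49267
step 5: Δp = +0.01339, p = 0.50606
step 6: Δp = +0.00826, p = 0.51432
step 7: Δp = +0.00495, p = 0.51927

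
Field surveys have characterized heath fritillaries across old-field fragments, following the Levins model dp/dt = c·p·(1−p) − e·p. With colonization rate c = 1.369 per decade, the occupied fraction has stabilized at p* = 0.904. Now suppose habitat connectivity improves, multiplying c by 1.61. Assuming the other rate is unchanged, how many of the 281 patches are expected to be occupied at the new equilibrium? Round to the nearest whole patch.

264

Balance c(1−p*) = e gives e = 1.369×(1 − 0.90400) = 0.13142.
New p* = 1 − e/c = 1 − 0.13142/2.20409 = 0.94037.
Expected occupied = 281 × 0.94037 = 264.24 ≈ 264.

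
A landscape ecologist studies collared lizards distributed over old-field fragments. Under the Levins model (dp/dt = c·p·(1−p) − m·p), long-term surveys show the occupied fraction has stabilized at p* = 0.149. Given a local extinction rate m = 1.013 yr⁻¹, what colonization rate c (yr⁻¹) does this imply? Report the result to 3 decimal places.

At equilibrium c(1−p*) = m, so c = m/(1−p*).
c = 1.013/(1 − 0.149) = 1.013/0.8510 = 1.1904.

1.190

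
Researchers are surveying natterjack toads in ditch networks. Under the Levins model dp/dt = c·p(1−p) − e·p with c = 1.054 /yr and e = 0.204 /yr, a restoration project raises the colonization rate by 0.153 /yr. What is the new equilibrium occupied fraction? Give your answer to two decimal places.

Before: p* = 1 − 0.204/1.054 = 0.8065.
After the change, c = 1.207, e = 0.204, so p* = 1 − 0.204/1.207 = 0.8310.

0.83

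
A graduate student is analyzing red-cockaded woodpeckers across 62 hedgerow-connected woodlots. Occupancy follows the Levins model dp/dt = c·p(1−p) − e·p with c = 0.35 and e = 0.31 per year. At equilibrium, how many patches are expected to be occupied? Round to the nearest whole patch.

p* = 1 − e/c = 1 − 0.31/0.35 = 0.1143.
Expected occupied patches = N × p* = 62 × 0.1143 = 7.09 ≈ 7.

7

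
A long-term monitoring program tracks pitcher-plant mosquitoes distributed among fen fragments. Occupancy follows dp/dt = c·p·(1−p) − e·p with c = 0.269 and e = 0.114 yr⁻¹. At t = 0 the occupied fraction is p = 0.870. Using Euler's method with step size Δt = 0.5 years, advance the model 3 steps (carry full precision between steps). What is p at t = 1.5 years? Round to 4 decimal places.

Update rule: p ← p + [c·p·(1−p) − e·p]·Δt with Δt = 0.5.
  1  |  dp/dt·Δt = -0.034378  |  p_1 = 0.835622
  2  |  dp/dt·Δt = -0.029156  |  p_2 = 0.806466
  3  |  dp/dt·Δt = -0.024976  |  p_3 = 0.781490

0.7815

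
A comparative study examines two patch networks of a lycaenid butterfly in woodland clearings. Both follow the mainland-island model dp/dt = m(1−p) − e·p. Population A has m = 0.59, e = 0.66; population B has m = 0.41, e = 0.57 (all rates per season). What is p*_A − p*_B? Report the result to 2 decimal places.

A: p*_A = m/(m+e) = 0.59/1.2500 = 0.4720.
B: p*_B = 0.41/0.9800 = 0.4184.
p*_A − p*_B = 0.4720 − 0.4184 = 0.0536.

0.05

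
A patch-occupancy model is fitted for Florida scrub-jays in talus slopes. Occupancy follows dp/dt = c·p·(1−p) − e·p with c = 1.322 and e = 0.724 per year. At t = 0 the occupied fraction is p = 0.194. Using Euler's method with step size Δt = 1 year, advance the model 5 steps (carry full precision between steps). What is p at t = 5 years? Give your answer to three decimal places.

Update rule: p ← p + [c·p·(1−p) − e·p]·Δt with Δt = 1.
  1  |  dp/dt·Δt = +0.066257  |  p_1 = 0.260257
  2  |  dp/dt·Δt = +0.066090  |  p_2 = 0.326347
  3  |  dp/dt·Δt = +0.054359  |  p_3 = 0.380706
  4  |  dp/dt·Δt = +0.036055  |  p_4 = 0.416762
  5  |  dp/dt·Δt = +0.019605  |  p_5 = 0.436367

0.436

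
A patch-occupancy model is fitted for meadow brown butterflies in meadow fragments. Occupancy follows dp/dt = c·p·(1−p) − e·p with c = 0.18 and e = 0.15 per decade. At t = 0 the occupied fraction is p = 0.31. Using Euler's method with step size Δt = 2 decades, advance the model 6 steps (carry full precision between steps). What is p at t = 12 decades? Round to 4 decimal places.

Update rule: p ← p + [c·p·(1−p) − e·p]·Δt with Δt = 2.
p: 0.31000 → 0.29400  (Δp = -0.01600)
p: 0.29400 → 0.28053  (Δp = -0.01348)
p: 0.28053 → 0.26903  (Δp = -0.01150)
p: 0.26903 → 0.25911  (Δp = -0.00991)
p: 0.25911 → 0.25049  (Δp = -0.00862)
p: 0.25049 → 0.24293  (Δp = -0.00756)

0.2429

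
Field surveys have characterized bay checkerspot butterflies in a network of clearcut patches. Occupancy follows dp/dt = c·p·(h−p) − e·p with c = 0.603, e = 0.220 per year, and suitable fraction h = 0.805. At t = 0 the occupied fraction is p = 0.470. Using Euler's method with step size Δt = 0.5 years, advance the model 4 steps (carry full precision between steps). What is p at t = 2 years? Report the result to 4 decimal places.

0.4565

Update rule: p ← p + [c·p·(h−p) − e·p]·Δt with Δt = 0.5.
p: 0.47000 → 0.46577  (Δp = -0.00423)
p: 0.46577 → 0.46217  (Δp = -0.00360)
p: 0.46217 → 0.45911  (Δp = -0.00307)
p: 0.45911 → 0.45648  (Δp = -0.00262)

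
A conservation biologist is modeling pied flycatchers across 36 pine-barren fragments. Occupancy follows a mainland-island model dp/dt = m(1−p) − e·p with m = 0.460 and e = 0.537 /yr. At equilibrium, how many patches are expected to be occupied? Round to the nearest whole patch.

p* = m/(m+e) = 0.460/0.9970 = 0.4614.
Expected occupied patches = N × p* = 36 × 0.4614 = 16.61 ≈ 17.

17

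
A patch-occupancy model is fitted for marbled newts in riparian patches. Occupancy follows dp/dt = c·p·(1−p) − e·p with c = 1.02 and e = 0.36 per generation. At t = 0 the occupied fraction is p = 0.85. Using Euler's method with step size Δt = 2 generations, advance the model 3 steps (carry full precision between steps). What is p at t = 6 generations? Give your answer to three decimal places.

0.646

Update rule: p ← p + [c·p·(1−p) − e·p]·Δt with Δt = 2.
t = 2: p = 0.85000 + (-0.35190) = 0.49810
t = 4: p = 0.49810 + (+0.15136) = 0.64946
t = 6: p = 0.64946 + (-0.00318) = 0.64628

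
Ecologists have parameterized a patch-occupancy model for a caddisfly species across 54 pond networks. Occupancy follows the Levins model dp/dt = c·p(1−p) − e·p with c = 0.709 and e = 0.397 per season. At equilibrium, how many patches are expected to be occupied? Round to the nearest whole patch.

p* = 1 − e/c = 1 − 0.397/0.709 = 0.4401.
Expected occupied patches = N × p* = 54 × 0.4401 = 23.76 ≈ 24.

24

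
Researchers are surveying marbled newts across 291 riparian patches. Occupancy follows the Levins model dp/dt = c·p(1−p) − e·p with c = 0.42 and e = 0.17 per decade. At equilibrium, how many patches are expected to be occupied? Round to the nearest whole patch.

p* = 1 − e/c = 1 − 0.17/0.42 = 0.5952.
Expected occupied patches = N × p* = 291 × 0.5952 = 173.21 ≈ 173.

173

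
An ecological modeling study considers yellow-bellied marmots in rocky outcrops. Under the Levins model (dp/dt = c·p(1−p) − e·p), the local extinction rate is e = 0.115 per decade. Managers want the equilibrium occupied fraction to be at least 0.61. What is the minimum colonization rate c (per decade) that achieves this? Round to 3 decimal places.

0.295

p* = 1 − e/c ≥ 0.61 requires e/c ≤ 0.3900, i.e. c ≥ e/0.3900.
c_min = 0.115/0.3900 = 0.2949.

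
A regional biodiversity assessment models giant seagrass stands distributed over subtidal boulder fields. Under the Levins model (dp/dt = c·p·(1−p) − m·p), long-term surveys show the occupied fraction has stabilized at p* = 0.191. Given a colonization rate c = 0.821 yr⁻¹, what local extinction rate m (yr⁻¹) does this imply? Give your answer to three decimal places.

0.664

At equilibrium c(1−p*) = m.
m = 0.821 × (1 − 0.191) = 0.821 × 0.8090 = 0.6642.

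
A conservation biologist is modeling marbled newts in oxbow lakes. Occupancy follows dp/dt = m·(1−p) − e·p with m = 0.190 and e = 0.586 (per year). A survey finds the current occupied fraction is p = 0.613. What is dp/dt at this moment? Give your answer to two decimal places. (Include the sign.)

Colonization term: m·(1−p) = 0.190×0.3870 = 0.07353.
Extinction term: e·p = 0.35922.
dp/dt = 0.07353 − 0.35922 = -0.28569.

-0.29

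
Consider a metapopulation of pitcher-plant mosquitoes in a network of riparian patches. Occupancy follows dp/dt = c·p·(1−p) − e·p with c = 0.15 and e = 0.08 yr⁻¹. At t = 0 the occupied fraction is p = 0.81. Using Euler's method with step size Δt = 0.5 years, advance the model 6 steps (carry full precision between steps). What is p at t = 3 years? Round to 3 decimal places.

0.708

Update rule: p ← p + [c·p·(1−p) − e·p]·Δt with Δt = 0.5.
p: 0.81000 → 0.78914  (Δp = -0.02086)
p: 0.78914 → 0.77006  (Δp = -0.01909)
p: 0.77006 → 0.75253  (Δp = -0.01752)
p: 0.75253 → 0.73640  (Δp = -0.01613)
p: 0.73640 → 0.72150  (Δp = -0.01490)
p: 0.72150 → 0.70771  (Δp = -0.01379)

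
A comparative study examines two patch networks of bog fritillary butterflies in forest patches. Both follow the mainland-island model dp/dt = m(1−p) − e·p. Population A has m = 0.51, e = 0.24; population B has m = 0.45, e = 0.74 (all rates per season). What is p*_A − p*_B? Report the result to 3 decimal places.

A: p*_A = m/(m+e) = 0.51/0.7500 = 0.6800.
B: p*_B = 0.45/1.1900 = 0.3782.
p*_A − p*_B = 0.6800 − 0.3782 = 0.3018.

0.302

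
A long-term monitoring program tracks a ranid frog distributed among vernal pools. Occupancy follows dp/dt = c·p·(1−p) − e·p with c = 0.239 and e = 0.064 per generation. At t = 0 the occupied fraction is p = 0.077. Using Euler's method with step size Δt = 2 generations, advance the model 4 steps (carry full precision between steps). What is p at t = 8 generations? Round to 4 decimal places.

0.2150

Update rule: p ← p + [c·p·(1−p) − e·p]·Δt with Δt = 2.
t = 2: p = 0.07700 + (+0.02412) = 0.10112
t = 4: p = 0.10112 + (+0.03050) = 0.13162
t = 6: p = 0.13162 + (+0.03779) = 0.16941
t = 8: p = 0.16941 + (+0.04557) = 0.21498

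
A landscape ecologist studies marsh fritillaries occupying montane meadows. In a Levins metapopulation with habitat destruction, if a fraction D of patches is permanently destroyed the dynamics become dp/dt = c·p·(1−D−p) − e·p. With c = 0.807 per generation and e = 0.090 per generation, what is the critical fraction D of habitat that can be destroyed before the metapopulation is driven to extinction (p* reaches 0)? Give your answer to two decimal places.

The nontrivial equilibrium is p* = (1−D) − e/c; extinction occurs when this hits zero.
So D_crit = 1 − e/c = 1 − 0.090/0.807 = 1 − 0.1115 = 0.8885.
Note this equals the original equilibrium occupancy — the Levins extinction-debt result.

0.89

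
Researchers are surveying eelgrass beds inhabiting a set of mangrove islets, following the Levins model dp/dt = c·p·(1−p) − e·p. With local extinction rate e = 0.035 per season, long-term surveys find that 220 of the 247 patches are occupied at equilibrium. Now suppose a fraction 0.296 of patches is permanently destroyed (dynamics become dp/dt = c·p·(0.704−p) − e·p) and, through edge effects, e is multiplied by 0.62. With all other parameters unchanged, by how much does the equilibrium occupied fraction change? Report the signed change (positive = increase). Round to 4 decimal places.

Observed p* = 220/247 = 0.89069.
Balance c(1−p*) = e gives c = e/(1 − 0.89069) = 0.035/0.10931 = 0.32019.
New p* = 0.704 − e/c = 0.704 − 0.02170/0.32019 = 0.63623.
Δp* = 0.63623 − 0.89069 = -0.25446.

-0.2545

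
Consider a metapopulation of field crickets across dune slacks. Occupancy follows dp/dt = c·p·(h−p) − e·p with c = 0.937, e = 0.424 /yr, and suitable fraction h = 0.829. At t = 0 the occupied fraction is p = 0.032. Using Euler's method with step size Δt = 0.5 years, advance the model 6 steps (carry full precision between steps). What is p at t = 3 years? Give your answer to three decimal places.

Update rule: p ← p + [c·p·(h−p) − e·p]·Δt with Δt = 0.5.
t = 0.5: p = 0.03200 + (+0.00516) = 0.03716
t = 1: p = 0.03716 + (+0.00591) = 0.04307
t = 1.5: p = 0.04307 + (+0.00673) = 0.04980
t = 2: p = 0.04980 + (+0.00762) = 0.05742
t = 2.5: p = 0.05742 + (+0.00858) = 0.06601
t = 3: p = 0.06601 + (+0.00960) = 0.07561

0.076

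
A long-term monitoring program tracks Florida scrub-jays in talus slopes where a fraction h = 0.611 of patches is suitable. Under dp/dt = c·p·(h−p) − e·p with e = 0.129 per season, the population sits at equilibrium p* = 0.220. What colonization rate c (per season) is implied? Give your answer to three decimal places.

0.330

At equilibrium c(h−p*) = e, so c = e/(h−p*).
c = 0.129/(0.611 − 0.220) = 0.129/0.3910 = 0.3299.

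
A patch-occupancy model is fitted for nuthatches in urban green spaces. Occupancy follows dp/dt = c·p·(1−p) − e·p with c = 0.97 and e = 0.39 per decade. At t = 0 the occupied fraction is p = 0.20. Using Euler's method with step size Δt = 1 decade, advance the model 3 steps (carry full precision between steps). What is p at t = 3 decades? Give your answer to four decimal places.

0.4461

Update rule: p ← p + [c·p·(1−p) − e·p]·Δt with Δt = 1.
step 1: Δp = +0.07720, p = 0.27720
step 2: Δp = +0.08624, p = 0.36344
step 3: Δp = +0.08267, p = 0.44611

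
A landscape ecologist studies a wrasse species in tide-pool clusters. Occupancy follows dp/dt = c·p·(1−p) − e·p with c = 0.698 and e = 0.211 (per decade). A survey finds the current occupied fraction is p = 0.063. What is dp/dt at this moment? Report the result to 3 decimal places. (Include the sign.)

0.028

Colonization term: c·p·(1−p) = 0.698×0.063×0.9370 = 0.04120.
Extinction term: e·p = 0.01329.
dp/dt = 0.04120 − 0.01329 = 0.02791.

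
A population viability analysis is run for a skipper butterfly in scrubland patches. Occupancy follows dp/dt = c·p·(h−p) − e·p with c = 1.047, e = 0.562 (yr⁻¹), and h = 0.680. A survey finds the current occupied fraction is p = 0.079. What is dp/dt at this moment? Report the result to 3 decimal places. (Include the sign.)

Colonization term: c·p·(h−p) = 1.047×0.079×0.6010 = 0.04971.
Extinction term: e·p = 0.04440.
dp/dt = 0.04971 − 0.04440 = 0.00531.

0.005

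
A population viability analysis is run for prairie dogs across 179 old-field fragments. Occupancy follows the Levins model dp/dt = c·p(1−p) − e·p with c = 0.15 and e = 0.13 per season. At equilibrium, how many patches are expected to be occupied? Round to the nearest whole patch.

24

p* = 1 − e/c = 1 − 0.13/0.15 = 0.1333.
Expected occupied patches = N × p* = 179 × 0.1333 = 23.87 ≈ 24.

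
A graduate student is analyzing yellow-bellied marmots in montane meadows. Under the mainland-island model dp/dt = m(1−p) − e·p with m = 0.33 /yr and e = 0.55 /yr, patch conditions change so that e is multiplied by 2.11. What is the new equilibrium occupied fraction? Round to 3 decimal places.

0.221

Before: p* = 0.33/(0.33+0.55) = 0.3750.
After: m = 0.33, e = 1.1605; p* = 0.33/1.4905 = 0.2214.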